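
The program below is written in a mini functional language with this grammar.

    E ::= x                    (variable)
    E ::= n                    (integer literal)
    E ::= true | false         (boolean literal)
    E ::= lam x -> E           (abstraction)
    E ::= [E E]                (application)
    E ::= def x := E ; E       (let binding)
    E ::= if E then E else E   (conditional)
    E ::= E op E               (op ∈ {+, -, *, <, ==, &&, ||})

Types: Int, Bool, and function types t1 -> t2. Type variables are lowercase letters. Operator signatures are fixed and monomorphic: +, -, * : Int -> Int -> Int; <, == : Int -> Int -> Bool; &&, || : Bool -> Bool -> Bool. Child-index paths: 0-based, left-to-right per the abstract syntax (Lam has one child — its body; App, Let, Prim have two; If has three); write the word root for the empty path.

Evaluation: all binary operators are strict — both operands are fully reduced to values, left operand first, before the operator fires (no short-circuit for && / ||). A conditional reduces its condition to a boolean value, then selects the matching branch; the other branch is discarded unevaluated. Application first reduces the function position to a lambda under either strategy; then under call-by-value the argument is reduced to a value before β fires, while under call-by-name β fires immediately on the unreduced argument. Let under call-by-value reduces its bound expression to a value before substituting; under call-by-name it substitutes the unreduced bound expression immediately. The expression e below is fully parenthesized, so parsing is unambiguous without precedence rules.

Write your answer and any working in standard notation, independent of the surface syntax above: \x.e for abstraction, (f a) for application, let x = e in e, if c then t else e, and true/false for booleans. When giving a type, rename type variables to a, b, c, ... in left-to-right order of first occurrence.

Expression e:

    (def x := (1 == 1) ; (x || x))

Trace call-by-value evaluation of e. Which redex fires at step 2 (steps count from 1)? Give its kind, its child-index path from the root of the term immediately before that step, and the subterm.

Derivation:
step 0: (let x = (1 == 1) in (x || x))
step 1: [delta@0] (let x = true in (x || x))
step 2: [let@root] (true || true)

Answer: let at root : (let x = true in (x || x))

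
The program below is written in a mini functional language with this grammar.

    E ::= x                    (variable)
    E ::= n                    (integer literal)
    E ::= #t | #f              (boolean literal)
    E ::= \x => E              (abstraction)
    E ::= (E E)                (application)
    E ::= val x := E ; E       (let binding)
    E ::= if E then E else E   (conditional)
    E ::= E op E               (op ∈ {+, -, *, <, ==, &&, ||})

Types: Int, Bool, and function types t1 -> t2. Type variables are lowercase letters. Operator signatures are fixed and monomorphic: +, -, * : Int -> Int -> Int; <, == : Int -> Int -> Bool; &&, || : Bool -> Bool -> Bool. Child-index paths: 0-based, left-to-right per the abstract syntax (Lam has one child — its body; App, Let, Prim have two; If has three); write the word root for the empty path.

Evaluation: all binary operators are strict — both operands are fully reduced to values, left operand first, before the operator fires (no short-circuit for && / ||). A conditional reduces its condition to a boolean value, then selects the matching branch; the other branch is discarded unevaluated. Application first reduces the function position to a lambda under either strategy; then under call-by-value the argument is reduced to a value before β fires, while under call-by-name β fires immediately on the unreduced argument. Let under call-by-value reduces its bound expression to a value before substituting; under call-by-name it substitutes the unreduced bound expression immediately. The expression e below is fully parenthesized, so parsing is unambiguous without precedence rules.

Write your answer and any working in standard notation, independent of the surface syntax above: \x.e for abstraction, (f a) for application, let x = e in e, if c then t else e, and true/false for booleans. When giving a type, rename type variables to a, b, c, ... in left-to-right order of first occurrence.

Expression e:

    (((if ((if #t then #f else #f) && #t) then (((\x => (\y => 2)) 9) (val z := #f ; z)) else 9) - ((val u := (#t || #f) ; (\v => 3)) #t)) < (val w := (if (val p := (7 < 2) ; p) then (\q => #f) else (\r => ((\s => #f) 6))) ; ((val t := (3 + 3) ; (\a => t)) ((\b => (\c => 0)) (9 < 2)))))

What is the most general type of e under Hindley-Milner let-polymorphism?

Answer: Bool

Derivation:
  unify Bool ~ Bool
  unify Bool ~ Bool
  unify Bool ~ Bool
  unify Bool ~ Bool
  unify Bool ~ Bool
\y._ : b -> Int
\x._ : a -> b -> Int
  unify a -> b -> Int ~ Int -> c
  unify a ~ Int
  unify b -> Int ~ c
_ _ : b -> Int
let z : Bool
z : Bool
  unify b -> Int ~ Bool -> d
  unify b ~ Bool
  unify Int ~ d
_ _ : Int
  unify Int ~ Int
  unify Int ~ Int
  unify Bool ~ Bool
  unify Bool ~ Bool
let u : Bool
\v._ : e -> Int
  unify e -> Int ~ Bool -> f
  unify e ~ Bool
  unify Int ~ f
_ _ : Int
  unify Int ~ Int
  unify Int ~ Int
  unify Int ~ Int
  unify Int ~ Int
let p : Bool
p : Bool
  unify Bool ~ Bool
\q._ : g -> Bool
\s._ : i -> Bool
  unify i -> Bool ~ Int -> j
  unify i ~ Int
  unify Bool ~ j
_ _ : Bool
\r._ : h -> Bool
  unify g -> Bool ~ h -> Bool
  unify g ~ h
  unify Bool ~ Bool
let w : forall. h -> Bool
  unify Int ~ Int
  unify Int ~ Int
let t : Int
t : Int
\a._ : k -> Int
\c._ : m -> Int
\b._ : l -> m -> Int
  unify Int ~ Int
  unify Int ~ Int
  unify l -> m -> Int ~ Bool -> n
  unify l ~ Bool
  unify m -> Int ~ n
_ _ : m -> Int
  unify k -> Int ~ (m -> Int) -> o
  unify k ~ m -> Int
  unify Int ~ o
_ _ : Int
  unify Int ~ Int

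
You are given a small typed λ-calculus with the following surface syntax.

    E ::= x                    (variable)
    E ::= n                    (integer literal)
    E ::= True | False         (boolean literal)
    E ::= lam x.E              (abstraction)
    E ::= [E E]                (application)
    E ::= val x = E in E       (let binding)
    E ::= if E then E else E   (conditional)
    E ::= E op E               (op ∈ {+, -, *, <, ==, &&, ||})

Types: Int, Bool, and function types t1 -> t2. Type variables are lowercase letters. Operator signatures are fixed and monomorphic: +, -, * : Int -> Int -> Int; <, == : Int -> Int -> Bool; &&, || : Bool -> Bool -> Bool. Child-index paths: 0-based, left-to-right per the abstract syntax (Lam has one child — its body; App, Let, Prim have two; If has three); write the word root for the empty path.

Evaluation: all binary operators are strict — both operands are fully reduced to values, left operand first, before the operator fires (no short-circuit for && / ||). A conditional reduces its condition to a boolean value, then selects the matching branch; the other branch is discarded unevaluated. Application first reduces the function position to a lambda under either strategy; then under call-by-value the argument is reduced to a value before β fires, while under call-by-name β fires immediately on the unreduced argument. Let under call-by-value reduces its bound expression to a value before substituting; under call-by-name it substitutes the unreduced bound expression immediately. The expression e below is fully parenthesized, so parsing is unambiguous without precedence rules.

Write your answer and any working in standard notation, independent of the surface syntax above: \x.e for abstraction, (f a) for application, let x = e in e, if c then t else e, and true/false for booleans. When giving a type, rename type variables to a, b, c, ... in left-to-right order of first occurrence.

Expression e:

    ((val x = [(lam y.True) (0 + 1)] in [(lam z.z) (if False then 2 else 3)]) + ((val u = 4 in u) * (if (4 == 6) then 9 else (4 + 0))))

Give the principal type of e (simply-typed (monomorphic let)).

Working:
\y._ : a -> Bool
  unify Int ~ Int
  unify Int ~ Int
  unify a -> Bool ~ Int -> b
  unify a ~ Int
  unify Bool ~ b
_ _ : Bool
let x : Bool
z : c
\z._ : c -> c
  unify Bool ~ Bool
  unify Int ~ Int
  unify c -> c ~ Int -> d
  unify c ~ Int
  unify Int ~ d
_ _ : Int
  unify Int ~ Int
let u : Int
u : Int
  unify Int ~ Int
  unify Int ~ Int
  unify Int ~ Int
  unify Bool ~ Bool
  unify Int ~ Int
  unify Int ~ Int
  unify Int ~ Int
  unify Int ~ Int
  unify Int ~ Int

Answer: Int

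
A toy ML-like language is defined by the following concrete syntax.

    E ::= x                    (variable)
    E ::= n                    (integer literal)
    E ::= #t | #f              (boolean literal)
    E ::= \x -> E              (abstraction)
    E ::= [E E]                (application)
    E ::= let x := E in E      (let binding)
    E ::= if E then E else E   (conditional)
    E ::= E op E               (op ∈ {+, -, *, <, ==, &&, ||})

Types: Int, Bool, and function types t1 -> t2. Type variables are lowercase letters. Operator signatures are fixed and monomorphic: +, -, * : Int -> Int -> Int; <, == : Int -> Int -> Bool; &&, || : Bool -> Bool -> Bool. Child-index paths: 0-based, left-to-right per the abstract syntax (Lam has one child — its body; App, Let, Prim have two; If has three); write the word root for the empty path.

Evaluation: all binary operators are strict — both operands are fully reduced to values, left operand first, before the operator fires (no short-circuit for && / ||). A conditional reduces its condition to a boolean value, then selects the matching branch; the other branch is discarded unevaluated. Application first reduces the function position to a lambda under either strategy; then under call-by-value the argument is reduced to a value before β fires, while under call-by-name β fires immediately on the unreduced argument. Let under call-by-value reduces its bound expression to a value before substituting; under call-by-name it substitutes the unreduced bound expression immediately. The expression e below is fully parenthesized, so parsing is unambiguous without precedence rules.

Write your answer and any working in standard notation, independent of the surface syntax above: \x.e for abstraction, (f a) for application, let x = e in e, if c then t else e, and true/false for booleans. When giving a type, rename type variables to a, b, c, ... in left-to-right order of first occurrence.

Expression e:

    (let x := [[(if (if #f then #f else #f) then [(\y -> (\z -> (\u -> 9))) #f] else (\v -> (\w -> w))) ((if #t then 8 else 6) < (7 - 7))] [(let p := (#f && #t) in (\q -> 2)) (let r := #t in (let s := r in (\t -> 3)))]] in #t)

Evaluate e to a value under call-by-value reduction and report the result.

Answer: true

Derivation:
step 0: (let x = (((if (if false then false else false) then ((\y.(\z.(\u.9))) false) else (\v.(\w.w))) ((if true then 8 else 6) < (7 - 7))) ((let p = (false && true) in (\q.2)) (let r = true in (let s = r in (\t.3))))) in true)
step 1: [if@0.0.0.0] (let x = (((if false then ((\y.(\z.(\u.9))) false) else (\v.(\w.w))) ((if true then 8 else 6) < (7 - 7))) ((let p = (false && true) in (\q.2)) (let r = true in (let s = r in (\t.3))))) in true)
step 2: [if@0.0.0] (let x = (((\v.(\w.w)) ((if true then 8 else 6) < (7 - 7))) ((let p = (false && true) in (\q.2)) (let r = true in (let s = r in (\t.3))))) in true)
step 3: [if@0.0.1.0] (let x = (((\v.(\w.w)) (8 < (7 - 7))) ((let p = (false && true) in (\q.2)) (let r = true in (let s = r in (\t.3))))) in true)
step 4: [delta@0.0.1.1] (let x = (((\v.(\w.w)) (8 < 0)) ((let p = (false && true) in (\q.2)) (let r = true in (let s = r in (\t.3))))) in true)
step 5: [delta@0.0.1] (let x = (((\v.(\w.w)) false) ((let p = (false && true) in (\q.2)) (let r = true in (let s = r in (\t.3))))) in true)
step 6: [beta@0.0] (let x = ((\w.w) ((let p = (false && true) in (\q.2)) (let r = true in (let s = r in (\t.3))))) in true)
step 7: [delta@0.1.0.0] (let x = ((\w.w) ((let p = false in (\q.2)) (let r = true in (let s = r in (\t.3))))) in true)
step 8: [let@0.1.0] (let x = ((\w.w) ((\q.2) (let r = true in (let s = r in (\t.3))))) in true)
step 9: [let@0.1.1] (let x = ((\w.w) ((\q.2) (let s = true in (\t.3)))) in true)
step 10: [let@0.1.1] (let x = ((\w.w) ((\q.2) (\t.3))) in true)
step 11: [beta@0.1] (let x = ((\w.w) 2) in true)
step 12: [beta@0] (let x = 2 in true)
step 13: [let@root] true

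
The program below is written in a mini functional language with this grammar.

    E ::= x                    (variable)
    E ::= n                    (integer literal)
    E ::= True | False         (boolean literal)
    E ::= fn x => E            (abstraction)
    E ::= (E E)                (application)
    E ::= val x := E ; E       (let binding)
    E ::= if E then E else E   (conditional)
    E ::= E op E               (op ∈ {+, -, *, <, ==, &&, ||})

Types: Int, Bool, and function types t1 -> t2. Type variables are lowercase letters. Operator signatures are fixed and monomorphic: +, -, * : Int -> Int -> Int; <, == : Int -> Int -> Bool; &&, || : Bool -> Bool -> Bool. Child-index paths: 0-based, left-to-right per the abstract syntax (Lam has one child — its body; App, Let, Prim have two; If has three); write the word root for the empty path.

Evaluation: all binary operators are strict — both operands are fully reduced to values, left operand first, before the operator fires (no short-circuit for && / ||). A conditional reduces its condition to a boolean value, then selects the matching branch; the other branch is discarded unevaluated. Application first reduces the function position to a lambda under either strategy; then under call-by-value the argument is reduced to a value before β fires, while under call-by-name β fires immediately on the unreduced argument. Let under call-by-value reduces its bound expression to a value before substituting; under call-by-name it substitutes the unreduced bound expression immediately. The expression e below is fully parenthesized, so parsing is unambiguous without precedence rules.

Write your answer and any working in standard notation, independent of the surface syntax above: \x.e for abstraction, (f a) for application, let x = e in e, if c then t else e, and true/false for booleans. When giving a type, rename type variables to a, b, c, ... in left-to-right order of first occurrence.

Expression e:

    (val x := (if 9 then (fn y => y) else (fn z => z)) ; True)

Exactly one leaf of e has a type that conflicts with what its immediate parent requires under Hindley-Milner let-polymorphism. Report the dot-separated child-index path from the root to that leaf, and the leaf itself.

Trace:
  unify Int ~ Bool
  FAIL: mismatch Int ~ Bool

Answer: 0.0 : 9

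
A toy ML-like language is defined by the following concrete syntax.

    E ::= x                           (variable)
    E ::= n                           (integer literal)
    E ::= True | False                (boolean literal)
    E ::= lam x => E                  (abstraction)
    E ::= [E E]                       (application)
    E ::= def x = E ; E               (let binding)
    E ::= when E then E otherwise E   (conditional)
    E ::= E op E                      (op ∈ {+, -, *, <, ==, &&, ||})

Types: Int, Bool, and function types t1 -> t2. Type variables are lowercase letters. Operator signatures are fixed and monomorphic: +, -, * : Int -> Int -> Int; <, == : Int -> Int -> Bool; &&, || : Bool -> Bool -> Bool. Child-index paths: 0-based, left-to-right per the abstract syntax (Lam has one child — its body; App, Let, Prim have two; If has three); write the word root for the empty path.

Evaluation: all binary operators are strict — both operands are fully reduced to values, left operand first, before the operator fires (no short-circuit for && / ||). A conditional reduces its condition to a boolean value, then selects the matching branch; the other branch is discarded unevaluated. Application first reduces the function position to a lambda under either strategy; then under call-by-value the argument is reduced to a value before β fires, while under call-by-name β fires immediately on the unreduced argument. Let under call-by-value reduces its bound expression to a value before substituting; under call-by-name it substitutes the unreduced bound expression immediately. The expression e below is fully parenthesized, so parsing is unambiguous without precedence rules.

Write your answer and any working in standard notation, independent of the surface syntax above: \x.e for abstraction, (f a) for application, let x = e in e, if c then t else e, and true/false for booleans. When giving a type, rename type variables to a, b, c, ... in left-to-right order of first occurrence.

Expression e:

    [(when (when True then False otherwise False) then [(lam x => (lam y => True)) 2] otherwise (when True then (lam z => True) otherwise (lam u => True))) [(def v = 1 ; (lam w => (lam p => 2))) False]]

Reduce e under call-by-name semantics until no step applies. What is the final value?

Answer: true

Derivation:
step 0: ((if (if true then false else false) then ((\x.(\y.true)) 2) else (if true then (\z.true) else (\u.true))) ((let v = 1 in (\w.(\p.2))) false))
step 1: [if@0.0] ((if false then ((\x.(\y.true)) 2) else (if true then (\z.true) else (\u.true))) ((let v = 1 in (\w.(\p.2))) false))
step 2: [if@0] ((if true then (\z.true) else (\u.true)) ((let v = 1 in (\w.(\p.2))) false))
step 3: [if@0] ((\z.true) ((let v = 1 in (\w.(\p.2))) false))
step 4: [beta@root] true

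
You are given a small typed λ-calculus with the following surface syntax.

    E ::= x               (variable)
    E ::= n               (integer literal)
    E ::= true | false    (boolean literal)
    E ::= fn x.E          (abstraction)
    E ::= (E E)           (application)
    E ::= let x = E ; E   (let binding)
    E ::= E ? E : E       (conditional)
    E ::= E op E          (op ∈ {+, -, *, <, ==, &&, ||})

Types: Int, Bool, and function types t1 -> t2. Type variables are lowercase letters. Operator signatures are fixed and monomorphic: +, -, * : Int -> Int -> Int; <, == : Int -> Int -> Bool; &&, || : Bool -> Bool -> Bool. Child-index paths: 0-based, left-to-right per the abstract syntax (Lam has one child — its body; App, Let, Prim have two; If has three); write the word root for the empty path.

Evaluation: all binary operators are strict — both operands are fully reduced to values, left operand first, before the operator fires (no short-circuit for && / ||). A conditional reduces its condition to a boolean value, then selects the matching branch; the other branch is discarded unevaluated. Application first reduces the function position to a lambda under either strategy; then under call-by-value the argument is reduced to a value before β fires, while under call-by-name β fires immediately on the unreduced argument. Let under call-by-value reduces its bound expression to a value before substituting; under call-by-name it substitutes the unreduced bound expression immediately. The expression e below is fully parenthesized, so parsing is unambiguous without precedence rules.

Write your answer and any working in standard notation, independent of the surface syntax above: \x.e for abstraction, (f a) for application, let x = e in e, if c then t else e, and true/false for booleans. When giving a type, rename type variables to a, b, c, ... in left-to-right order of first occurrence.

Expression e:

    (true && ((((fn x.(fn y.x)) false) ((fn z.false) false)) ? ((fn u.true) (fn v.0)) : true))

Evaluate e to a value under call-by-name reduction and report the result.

Answer: true

Derivation:
step 0: (true && (if (((\x.(\y.x)) false) ((\z.false) false)) then ((\u.true) (\v.0)) else true))
step 1: [beta@1.0.0] (true && (if ((\y.false) ((\z.false) false)) then ((\u.true) (\v.0)) else true))
step 2: [beta@1.0] (true && (if false then ((\u.true) (\v.0)) else true))
step 3: [if@1] (true && true)
step 4: [delta@root] true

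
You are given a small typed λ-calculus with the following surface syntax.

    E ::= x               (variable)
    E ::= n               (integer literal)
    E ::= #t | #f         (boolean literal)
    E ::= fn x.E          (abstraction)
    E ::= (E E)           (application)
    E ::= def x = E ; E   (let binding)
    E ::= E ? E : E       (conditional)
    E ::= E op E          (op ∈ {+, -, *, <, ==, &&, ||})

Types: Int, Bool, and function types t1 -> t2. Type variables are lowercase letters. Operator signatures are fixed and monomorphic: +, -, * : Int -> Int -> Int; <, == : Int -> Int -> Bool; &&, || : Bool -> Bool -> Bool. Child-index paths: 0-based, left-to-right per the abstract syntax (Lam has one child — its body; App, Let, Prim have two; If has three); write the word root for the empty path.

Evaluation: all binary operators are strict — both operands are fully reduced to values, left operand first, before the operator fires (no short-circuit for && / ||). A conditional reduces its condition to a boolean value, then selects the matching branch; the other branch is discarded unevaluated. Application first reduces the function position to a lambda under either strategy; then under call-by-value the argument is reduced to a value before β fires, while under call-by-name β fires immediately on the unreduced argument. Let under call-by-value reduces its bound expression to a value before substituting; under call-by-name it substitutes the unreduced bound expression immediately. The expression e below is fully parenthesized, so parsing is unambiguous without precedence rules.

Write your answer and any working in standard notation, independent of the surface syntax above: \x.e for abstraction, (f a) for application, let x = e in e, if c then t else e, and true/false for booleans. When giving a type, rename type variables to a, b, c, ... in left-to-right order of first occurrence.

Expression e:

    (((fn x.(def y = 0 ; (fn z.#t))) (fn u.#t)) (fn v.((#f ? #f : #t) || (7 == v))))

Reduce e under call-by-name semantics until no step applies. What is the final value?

Answer: true

Trace:
step 0: (((\x.(let y = 0 in (\z.true))) (\u.true)) (\v.((if false then false else true) || (7 == v))))
step 1: [beta@0] ((let y = 0 in (\z.true)) (\v.((if false then false else true) || (7 == v))))
step 2: [let@0] ((\z.true) (\v.((if false then false else true) || (7 == v))))
step 3: [beta@root] true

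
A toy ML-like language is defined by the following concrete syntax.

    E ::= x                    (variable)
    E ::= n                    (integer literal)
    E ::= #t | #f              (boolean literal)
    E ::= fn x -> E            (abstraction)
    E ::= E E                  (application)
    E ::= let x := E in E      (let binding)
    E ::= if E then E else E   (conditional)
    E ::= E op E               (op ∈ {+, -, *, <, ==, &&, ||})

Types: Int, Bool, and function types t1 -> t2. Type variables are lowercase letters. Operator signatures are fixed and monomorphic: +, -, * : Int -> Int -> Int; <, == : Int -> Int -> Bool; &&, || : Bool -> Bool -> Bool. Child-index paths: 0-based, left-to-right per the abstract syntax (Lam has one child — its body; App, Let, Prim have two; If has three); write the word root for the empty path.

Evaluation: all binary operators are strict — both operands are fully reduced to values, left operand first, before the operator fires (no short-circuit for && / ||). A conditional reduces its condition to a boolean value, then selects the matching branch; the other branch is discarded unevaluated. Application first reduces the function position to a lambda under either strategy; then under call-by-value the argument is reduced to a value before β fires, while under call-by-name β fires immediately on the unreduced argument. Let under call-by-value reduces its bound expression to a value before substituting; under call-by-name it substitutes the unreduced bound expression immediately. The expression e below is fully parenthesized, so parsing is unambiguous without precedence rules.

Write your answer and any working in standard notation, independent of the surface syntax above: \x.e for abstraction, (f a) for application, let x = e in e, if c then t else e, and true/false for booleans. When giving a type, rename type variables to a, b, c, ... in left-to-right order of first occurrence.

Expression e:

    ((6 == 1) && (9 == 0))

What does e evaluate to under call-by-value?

Trace:
step 0: ((6 == 1) && (9 == 0))
step 1: [delta@0] (false && (9 == 0))
step 2: [delta@1] (false && false)
step 3: [delta@root] false

Answer: false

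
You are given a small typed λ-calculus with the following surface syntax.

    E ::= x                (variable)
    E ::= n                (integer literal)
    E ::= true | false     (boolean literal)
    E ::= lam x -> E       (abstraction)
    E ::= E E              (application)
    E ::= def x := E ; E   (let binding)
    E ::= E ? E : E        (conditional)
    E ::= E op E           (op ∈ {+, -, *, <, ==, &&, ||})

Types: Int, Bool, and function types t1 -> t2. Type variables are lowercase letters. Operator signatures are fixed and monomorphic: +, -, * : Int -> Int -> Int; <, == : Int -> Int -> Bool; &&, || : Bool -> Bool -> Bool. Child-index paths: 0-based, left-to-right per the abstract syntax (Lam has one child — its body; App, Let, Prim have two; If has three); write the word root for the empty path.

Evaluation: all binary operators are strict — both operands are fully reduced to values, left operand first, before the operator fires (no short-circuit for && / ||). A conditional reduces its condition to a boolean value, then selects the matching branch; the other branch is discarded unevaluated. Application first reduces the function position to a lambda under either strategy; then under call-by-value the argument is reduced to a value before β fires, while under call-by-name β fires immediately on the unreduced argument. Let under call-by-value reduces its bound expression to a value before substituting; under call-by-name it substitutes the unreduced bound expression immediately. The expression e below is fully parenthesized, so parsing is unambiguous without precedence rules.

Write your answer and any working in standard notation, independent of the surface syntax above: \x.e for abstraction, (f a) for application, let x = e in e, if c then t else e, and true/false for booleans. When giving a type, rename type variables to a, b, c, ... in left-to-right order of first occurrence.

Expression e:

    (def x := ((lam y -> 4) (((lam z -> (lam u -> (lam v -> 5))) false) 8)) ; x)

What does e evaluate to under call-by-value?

Answer: 4

Working:
step 0: (let x = ((\y.4) (((\z.(\u.(\v.5))) false) 8)) in x)
step 1: [beta@0.1.0] (let x = ((\y.4) ((\u.(\v.5)) 8)) in x)
step 2: [beta@0.1] (let x = ((\y.4) (\v.5)) in x)
step 3: [beta@0] (let x = 4 in x)
step 4: [let@root] 4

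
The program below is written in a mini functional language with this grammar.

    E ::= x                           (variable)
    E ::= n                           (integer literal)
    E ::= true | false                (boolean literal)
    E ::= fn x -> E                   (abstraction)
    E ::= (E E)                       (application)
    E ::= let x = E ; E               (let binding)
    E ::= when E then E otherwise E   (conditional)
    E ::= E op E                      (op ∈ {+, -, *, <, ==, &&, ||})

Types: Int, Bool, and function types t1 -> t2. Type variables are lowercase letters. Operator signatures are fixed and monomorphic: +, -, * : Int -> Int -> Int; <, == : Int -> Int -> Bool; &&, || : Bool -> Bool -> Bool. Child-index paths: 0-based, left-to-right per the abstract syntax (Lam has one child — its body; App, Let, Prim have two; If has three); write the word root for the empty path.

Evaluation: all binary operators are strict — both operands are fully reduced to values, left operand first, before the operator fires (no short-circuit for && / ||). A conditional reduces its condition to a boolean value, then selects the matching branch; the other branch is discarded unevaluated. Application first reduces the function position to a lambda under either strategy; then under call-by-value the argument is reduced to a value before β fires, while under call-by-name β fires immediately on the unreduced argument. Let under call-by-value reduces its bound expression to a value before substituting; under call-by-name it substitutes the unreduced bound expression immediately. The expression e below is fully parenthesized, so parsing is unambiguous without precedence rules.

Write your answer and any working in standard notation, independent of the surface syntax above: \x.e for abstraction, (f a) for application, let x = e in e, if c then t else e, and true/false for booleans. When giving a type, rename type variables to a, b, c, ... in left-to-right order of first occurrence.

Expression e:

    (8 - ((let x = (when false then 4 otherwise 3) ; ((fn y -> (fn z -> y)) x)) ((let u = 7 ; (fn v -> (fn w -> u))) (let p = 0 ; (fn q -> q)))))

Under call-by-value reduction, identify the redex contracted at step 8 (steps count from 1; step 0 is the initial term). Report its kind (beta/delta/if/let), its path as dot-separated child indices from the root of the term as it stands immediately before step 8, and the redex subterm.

Answer: delta at root : (8 - 3)

Trace:
step 0: (8 - ((let x = (if false then 4 else 3) in ((\y.(\z.y)) x)) ((let u = 7 in (\v.(\w.u))) (let p = 0 in (\q.q)))))
step 1: [if@1.0.0] (8 - ((let x = 3 in ((\y.(\z.y)) x)) ((let u = 7 in (\v.(\w.u))) (let p = 0 in (\q.q)))))
step 2: [let@1.0] (8 - (((\y.(\z.y)) 3) ((let u = 7 in (\v.(\w.u))) (let p = 0 in (\q.q)))))
step 3: [beta@1.0] (8 - ((\z.3) ((let u = 7 in (\v.(\w.u))) (let p = 0 in (\q.q)))))
step 4: [let@1.1.0] (8 - ((\z.3) ((\v.(\w.7)) (let p = 0 in (\q.q)))))
step 5: [let@1.1.1] (8 - ((\z.3) ((\v.(\w.7)) (\q.q))))
step 6: [beta@1.1] (8 - ((\z.3) (\w.7)))
step 7: [beta@1] (8 - 3)
step 8: [delta@root] 5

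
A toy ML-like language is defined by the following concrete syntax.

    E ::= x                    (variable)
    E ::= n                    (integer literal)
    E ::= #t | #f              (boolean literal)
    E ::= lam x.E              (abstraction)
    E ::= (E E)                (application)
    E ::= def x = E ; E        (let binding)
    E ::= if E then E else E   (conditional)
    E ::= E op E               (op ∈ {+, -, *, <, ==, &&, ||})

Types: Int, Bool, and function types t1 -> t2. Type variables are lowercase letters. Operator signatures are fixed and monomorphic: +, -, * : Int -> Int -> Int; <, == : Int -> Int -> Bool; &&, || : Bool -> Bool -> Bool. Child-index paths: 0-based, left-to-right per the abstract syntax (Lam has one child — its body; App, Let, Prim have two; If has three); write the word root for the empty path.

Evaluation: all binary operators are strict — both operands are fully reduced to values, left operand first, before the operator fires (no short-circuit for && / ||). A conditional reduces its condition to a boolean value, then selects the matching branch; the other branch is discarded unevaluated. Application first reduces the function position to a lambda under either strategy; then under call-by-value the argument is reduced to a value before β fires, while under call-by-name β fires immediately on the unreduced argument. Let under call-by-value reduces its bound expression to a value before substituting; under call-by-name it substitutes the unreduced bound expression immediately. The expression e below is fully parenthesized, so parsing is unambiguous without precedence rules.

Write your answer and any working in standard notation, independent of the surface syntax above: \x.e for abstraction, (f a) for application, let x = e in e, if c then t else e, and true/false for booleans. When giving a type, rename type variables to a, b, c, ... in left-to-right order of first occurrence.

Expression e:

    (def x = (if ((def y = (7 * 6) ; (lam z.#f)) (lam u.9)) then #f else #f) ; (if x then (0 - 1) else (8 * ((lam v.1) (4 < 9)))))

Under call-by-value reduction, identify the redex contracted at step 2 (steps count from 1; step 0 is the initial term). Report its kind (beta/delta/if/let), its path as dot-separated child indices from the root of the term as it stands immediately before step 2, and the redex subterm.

Trace:
step 0: (let x = (if ((let y = (7 * 6) in (\z.false)) (\u.9)) then false else false) in (if x then (0 - 1) else (8 * ((\v.1) (4 < 9)))))
step 1: [delta@0.0.0.0] (let x = (if ((let y = 42 in (\z.false)) (\u.9)) then false else false) in (if x then (0 - 1) else (8 * ((\v.1) (4 < 9)))))
step 2: [let@0.0.0] (let x = (if ((\z.false) (\u.9)) then false else false) in (if x then (0 - 1) else (8 * ((\v.1) (4 < 9)))))

Answer: let at 0.0.0 : (let y = 42 in (\z.false))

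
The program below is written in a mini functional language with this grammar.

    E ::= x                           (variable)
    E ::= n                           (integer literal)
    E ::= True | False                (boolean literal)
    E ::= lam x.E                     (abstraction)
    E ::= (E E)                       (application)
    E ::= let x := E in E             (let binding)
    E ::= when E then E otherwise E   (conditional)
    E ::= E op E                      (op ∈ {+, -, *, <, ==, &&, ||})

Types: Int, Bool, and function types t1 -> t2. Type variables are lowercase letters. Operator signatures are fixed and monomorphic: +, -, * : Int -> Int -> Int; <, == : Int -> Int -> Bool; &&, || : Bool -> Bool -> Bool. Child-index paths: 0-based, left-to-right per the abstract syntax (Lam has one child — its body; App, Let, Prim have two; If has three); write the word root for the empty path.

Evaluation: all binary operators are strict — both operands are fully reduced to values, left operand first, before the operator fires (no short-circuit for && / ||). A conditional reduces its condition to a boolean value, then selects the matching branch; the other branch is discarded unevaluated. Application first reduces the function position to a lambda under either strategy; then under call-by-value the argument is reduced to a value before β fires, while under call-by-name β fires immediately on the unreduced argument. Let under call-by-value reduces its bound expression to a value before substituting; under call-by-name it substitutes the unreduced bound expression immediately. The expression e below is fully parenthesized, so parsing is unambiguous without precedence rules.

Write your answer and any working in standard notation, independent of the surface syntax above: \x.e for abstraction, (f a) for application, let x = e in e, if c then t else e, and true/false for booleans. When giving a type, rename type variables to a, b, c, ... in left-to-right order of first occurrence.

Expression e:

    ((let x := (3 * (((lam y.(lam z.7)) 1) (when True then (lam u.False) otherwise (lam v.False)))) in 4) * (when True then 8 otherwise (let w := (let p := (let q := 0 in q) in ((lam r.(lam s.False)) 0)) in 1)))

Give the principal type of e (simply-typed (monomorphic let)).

Working:
  unify Int ~ Int
\z._ : b -> Int
\y._ : a -> b -> Int
  unify a -> b -> Int ~ Int -> c
  unify a ~ Int
  unify b -> Int ~ c
_ _ : b -> Int
  unify Bool ~ Bool
\u._ : d -> Bool
\v._ : e -> Bool
  unify d -> Bool ~ e -> Bool
  unify d ~ e
  unify Bool ~ Bool
  unify b -> Int ~ (e -> Bool) -> f
  unify b ~ e -> Bool
  unify Int ~ f
_ _ : Int
  unify Int ~ Int
let x : Int
  unify Int ~ Int
  unify Bool ~ Bool
let q : Int
q : Int
let p : Int
\s._ : h -> Bool
\r._ : g -> h -> Bool
  unify g -> h -> Bool ~ Int -> i
  unify g ~ Int
  unify h -> Bool ~ i
_ _ : h -> Bool
let w : h -> Bool
  unify Int ~ Int
  unify Int ~ Int

Answer: Int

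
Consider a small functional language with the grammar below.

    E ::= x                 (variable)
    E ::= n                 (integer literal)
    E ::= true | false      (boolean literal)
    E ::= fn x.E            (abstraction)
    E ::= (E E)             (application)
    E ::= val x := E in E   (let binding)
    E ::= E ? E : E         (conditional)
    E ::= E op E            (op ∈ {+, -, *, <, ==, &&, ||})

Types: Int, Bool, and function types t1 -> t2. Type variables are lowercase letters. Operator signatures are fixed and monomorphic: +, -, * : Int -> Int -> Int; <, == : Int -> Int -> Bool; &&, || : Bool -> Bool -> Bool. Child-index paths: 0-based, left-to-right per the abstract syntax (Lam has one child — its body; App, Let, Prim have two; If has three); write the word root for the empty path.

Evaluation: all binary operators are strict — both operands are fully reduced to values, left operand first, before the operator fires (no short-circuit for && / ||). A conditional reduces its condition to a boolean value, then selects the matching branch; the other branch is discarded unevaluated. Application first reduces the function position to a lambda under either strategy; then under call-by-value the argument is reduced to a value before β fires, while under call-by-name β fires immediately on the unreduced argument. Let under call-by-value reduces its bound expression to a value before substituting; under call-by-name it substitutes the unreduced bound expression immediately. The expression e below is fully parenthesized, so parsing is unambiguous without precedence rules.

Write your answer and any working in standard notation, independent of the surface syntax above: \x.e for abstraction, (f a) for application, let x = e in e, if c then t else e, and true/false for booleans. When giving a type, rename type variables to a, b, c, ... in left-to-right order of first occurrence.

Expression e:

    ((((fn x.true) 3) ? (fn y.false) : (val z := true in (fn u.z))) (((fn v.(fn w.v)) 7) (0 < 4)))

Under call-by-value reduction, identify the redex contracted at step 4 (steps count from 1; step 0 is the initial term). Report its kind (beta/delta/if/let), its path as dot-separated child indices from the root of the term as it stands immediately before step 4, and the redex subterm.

Derivation:
step 0: ((if ((\x.true) 3) then (\y.false) else (let z = true in (\u.z))) (((\v.(\w.v)) 7) (0 < 4)))
step 1: [beta@0.0] ((if true then (\y.false) else (let z = true in (\u.z))) (((\v.(\w.v)) 7) (0 < 4)))
step 2: [if@0] ((\y.false) (((\v.(\w.v)) 7) (0 < 4)))
step 3: [beta@1.0] ((\y.false) ((\w.7) (0 < 4)))
step 4: [delta@1.1] ((\y.false) ((\w.7) true))

Answer: delta at 1.1 : (0 < 4)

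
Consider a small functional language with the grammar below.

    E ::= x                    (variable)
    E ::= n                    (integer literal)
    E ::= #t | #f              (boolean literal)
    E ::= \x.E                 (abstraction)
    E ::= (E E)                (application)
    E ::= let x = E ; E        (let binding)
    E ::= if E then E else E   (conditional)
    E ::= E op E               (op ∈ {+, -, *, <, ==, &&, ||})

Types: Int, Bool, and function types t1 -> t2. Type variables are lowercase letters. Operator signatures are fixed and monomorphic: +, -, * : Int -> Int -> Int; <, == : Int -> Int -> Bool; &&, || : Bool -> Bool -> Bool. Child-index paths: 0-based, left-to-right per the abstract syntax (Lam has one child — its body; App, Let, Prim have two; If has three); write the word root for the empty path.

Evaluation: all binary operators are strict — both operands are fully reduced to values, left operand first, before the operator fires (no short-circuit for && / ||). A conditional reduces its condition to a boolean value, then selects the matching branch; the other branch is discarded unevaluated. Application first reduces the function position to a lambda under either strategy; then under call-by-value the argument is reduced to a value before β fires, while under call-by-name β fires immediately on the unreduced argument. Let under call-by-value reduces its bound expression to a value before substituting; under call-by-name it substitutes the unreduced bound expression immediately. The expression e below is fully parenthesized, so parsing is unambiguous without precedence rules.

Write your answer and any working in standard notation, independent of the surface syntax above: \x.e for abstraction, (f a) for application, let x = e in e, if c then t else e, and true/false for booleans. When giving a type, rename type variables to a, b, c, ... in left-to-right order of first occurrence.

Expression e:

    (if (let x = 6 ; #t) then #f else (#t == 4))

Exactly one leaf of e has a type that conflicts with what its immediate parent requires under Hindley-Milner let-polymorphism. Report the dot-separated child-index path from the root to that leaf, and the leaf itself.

Derivation:
let x : Int
  unify Bool ~ Bool
  unify Bool ~ Int
  FAIL: mismatch Bool ~ Int

Answer: 2.0 : true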